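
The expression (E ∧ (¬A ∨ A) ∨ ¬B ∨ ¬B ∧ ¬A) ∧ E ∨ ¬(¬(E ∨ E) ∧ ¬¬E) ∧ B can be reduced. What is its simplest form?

(E ∧ (¬A ∨ A) ∨ ¬B ∨ ¬B ∧ ¬A) ∧ E ∨ ¬(¬(E ∨ E) ∧ ¬¬E) ∧ B
= (E ∨ ¬B ∨ ¬B ∧ ¬A) ∧ E ∨ ¬(¬(E ∨ E) ∧ ¬¬E) ∧ B   — complement / identity
= (E ∨ ¬B ∨ ¬B ∧ ¬A) ∧ E ∨ ¬(¬E ∧ ¬¬E) ∧ B   — idempotence
= (E ∨ ¬B ∨ ¬B ∧ ¬A) ∧ E ∨ (E ∨ ¬E) ∧ B   — De Morgan
= (E ∨ ¬B) ∧ E ∨ (E ∨ ¬E) ∧ B   — absorption
= E ∨ (E ∨ ¬E) ∧ B   — absorption
= E ∨ B   — complement / identity

E ∨ B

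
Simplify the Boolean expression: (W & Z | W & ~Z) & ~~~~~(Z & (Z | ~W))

W & ~Z

(W & Z | W & ~Z) & ~~~~~(Z & (Z | ~W))
= W & ~~~~~(Z & (Z | ~W))
= W & ~~~(Z & (Z | ~W))
= W & ~(Z & (Z | ~W))
= W & ~Z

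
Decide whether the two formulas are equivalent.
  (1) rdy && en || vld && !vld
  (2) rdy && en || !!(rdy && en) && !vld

Yes

E1: rdy && en || vld && !vld
    = rdy && en   — complement / identity
E2: rdy && en || !!(rdy && en) && !vld
    = rdy && en || rdy && en && !vld   — double negation
    = rdy && en   — absorption
Both reduce to rdy && en, so they are equivalent.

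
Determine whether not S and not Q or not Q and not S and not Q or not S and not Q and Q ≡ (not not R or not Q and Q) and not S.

No

E1: not S and not Q or not Q and not S and not Q or not S and not Q and Q
    = not S and not Q or not S and not Q   [distribution]
    = not S and not Q   [idempotence]
E2: (not not R or not Q and Q) and not S
    = (R or not Q and Q) and not S   [double negation]
    = R and not S   [complement / identity]
These differ: at Q=0, R=0, S=0, E1 = 1 but E2 = 0.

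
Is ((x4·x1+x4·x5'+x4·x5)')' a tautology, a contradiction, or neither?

neither

((x4·x1+x4·x5'+x4·x5)')'
= ((x4·x1+x4)')'   [distribution]
= (x4')'   [absorption]
= x4   [double negation]
This depends on x4, so it is not a constant.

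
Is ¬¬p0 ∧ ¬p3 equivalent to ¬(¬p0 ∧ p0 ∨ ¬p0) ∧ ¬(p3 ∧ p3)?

Yes

E1: ¬¬p0 ∧ ¬p3
    = p0 ∧ ¬p3   [double negation]
E2: ¬(¬p0 ∧ p0 ∨ ¬p0) ∧ ¬(p3 ∧ p3)
    = ¬¬p0 ∧ ¬(p3 ∧ p3)   [complement / identity]
    = p0 ∧ ¬(p3 ∧ p3)   [double negation]
    = p0 ∧ ¬p3   [idempotence]
Both reduce to p0 ∧ ¬p3, so they are equivalent.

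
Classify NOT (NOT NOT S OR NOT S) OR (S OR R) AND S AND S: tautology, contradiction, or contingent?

NOT (NOT NOT S OR NOT S) OR (S OR R) AND S AND S
= NOT (NOT NOT S OR NOT S) OR S AND S   (absorption)
= NOT S AND S OR S AND S   (De Morgan)
= S   (distribution)
This depends on S, so it is not a constant.

contingent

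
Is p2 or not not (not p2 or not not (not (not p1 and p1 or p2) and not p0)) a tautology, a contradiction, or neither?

p2 or not not (not p2 or not not (not (not p1 and p1 or p2) and not p0))
= p2 or not not (not p2 or not not (not p2 and not p0))   — complement / identity
= p2 or not not (not p2 or not p2 and not p0)   — double negation
= p2 or not not not p2   — absorption
= p2 or not p2   — double negation
= True   — complement

tautology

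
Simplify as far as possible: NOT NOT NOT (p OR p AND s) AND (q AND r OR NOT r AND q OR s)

NOT NOT NOT (p OR p AND s) AND (q AND r OR NOT r AND q OR s)
= NOT NOT NOT (p OR p AND s) AND (q OR s)   — distribution
= NOT (p OR p AND s) AND (q OR s)   — double negation
= NOT p AND (q OR s)   — absorption

NOT p AND (q OR s)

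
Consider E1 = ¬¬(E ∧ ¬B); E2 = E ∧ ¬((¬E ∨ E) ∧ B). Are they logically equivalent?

Yes

E1: ¬¬(E ∧ ¬B)
    = E ∧ ¬B   (double negation)
E2: E ∧ ¬((¬E ∨ E) ∧ B)
    = E ∧ ¬B   (complement / identity)
Both reduce to E ∧ ¬B, so they are equivalent.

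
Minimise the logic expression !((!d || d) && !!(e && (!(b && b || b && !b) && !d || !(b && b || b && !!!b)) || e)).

!((!d || d) && !!(e && (!(b && b || b && !b) && !d || !(b && b || b && !!!b)) || e))
= !((!d || d) && (e && (!(b && b || b && !b) && !d || !(b && b || b && !!!b)) || e))   [double negation]
= !((!d || d) && (e && (!(b && b || b && !b) && !d || !(b && b || b && !b)) || e))   [double negation]
= !((!d || d) && (e && !(b && b || b && !b) || e))   [absorption]
= !((!d || d) && (e && !b || e))   [distribution]
= !((!d || d) && e)   [absorption]
= !e   [complement / identity]

!e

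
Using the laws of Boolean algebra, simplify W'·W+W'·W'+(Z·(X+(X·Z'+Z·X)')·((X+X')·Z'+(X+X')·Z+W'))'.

W'+Z'

W'·W+W'·W'+(Z·(X+(X·Z'+Z·X)')·((X+X')·Z'+(X+X')·Z+W'))'
= W'·W+W'·W'+(Z·(X+X')·((X+X')·Z'+(X+X')·Z+W'))'   (distribution)
= W'·W+W'·W'+(Z·(X+X')·(X+X'+W'))'   (distribution)
= W'+(Z·(X+X')·(X+X'+W'))'   (distribution)
= W'+(Z·(X+X'))'   (absorption)
= W'+Z'   (complement / identity)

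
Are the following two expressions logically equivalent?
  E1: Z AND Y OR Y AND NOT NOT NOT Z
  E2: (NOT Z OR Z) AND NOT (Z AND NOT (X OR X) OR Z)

E1: Z AND Y OR Y AND NOT NOT NOT Z
    = Z AND Y OR Y AND NOT Z   (double negation)
    = Y   (distribution)
E2: (NOT Z OR Z) AND NOT (Z AND NOT (X OR X) OR Z)
    = (NOT Z OR Z) AND NOT (Z AND NOT X OR Z)   (idempotence)
    = (NOT Z OR Z) AND NOT Z   (absorption)
    = NOT Z   (complement / identity)
These differ: at X=1, Y=0, Z=0, E1 = 0 but E2 = 1.

No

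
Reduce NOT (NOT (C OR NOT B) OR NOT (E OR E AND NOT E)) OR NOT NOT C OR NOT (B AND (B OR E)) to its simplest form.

NOT (NOT (C OR NOT B) OR NOT (E OR E AND NOT E)) OR NOT NOT C OR NOT (B AND (B OR E))
= NOT (NOT (C OR NOT B) OR NOT (E OR E AND NOT E)) OR C OR NOT (B AND (B OR E))   (double negation)
= NOT (NOT (C OR NOT B) OR NOT E) OR C OR NOT (B AND (B OR E))   (complement / identity)
= (C OR NOT B) AND E OR C OR NOT (B AND (B OR E))   (De Morgan)
= (C OR NOT B) AND E OR C OR NOT B   (absorption)
= C OR NOT B   (absorption)

C OR NOT B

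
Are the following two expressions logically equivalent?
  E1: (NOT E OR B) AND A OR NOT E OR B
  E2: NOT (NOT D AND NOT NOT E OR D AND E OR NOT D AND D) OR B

E1: (NOT E OR B) AND A OR NOT E OR B
    = NOT E OR B   [absorption]
E2: NOT (NOT D AND NOT NOT E OR D AND E OR NOT D AND D) OR B
    = NOT (NOT D AND E OR D AND E OR NOT D AND D) OR B   [double negation]
    = NOT (NOT D AND E OR D AND E) OR B   [complement / identity]
    = NOT E OR B   [distribution]
Both reduce to NOT E OR B, so they are equivalent.

Yes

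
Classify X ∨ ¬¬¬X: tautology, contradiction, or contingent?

X ∨ ¬¬¬X
= X ∨ ¬X   (double negation)
= True   (complement)

tautology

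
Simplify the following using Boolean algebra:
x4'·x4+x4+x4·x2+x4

x4'·x4+x4+x4·x2+x4
= x4+x4·x2+x4   (complement / identity)
= x4+x4   (absorption)
= x4   (idempotence)

x4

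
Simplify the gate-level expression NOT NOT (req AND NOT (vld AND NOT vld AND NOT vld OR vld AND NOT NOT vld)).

req AND NOT vld

NOT NOT (req AND NOT (vld AND NOT vld AND NOT vld OR vld AND NOT NOT vld))
= NOT NOT (req AND NOT (vld AND NOT vld AND NOT vld OR vld AND vld))   — double negation
= NOT NOT (req AND NOT (vld AND NOT vld OR vld AND vld))   — idempotence
= req AND NOT (vld AND NOT vld OR vld AND vld)   — double negation
= req AND NOT vld   — distribution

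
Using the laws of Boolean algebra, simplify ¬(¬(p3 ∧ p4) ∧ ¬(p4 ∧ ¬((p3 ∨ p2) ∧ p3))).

¬(¬(p3 ∧ p4) ∧ ¬(p4 ∧ ¬((p3 ∨ p2) ∧ p3)))
= p3 ∧ p4 ∨ p4 ∧ ¬((p3 ∨ p2) ∧ p3)   — De Morgan
= p3 ∧ p4 ∨ p4 ∧ ¬p3   — absorption
= p4   — distribution

p4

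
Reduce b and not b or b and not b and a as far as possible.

b and not b or b and not b and a
= b and not b
= False

False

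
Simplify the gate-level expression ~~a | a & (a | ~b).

~~a | a & (a | ~b)
= ~~a | a   — absorption
= a | a   — double negation
= a   — idempotence

a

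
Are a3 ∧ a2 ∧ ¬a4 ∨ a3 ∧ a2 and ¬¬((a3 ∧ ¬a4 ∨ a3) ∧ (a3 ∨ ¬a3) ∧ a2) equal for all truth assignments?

Yes

E1: a3 ∧ a2 ∧ ¬a4 ∨ a3 ∧ a2
    = a3 ∧ a2   (absorption)
E2: ¬¬((a3 ∧ ¬a4 ∨ a3) ∧ (a3 ∨ ¬a3) ∧ a2)
    = ¬¬(a3 ∧ (a3 ∨ ¬a3) ∧ a2)   (absorption)
    = a3 ∧ (a3 ∨ ¬a3) ∧ a2   (double negation)
    = a3 ∧ a2   (complement / identity)
Both reduce to a3 ∧ a2, so they are equivalent.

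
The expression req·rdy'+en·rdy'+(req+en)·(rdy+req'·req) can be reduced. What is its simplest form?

req·rdy'+en·rdy'+(req+en)·(rdy+req'·req)
= (req+en)·rdy'+(req+en)·(rdy+req'·req)   [distribution]
= (req+en)·rdy'+(req+en)·rdy   [complement / identity]
= req+en   [distribution]

req+en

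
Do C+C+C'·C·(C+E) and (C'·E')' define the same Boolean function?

No

E1: C+C+C'·C·(C+E)
    = C+C'·C·(C+E)   (idempotence)
    = C+C'·C   (absorption)
    = C   (complement / identity)
E2: (C'·E')'
    = C+E   (De Morgan)
These differ: at C=0, E=1, E1 = 0 but E2 = 1.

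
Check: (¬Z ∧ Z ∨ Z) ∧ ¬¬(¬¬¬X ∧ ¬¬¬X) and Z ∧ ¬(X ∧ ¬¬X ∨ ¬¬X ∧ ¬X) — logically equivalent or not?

Yes

E1: (¬Z ∧ Z ∨ Z) ∧ ¬¬(¬¬¬X ∧ ¬¬¬X)
    = (¬Z ∧ Z ∨ Z) ∧ ¬¬¬¬¬X   (idempotence)
    = (¬Z ∧ Z ∨ Z) ∧ ¬¬¬X   (double negation)
    = (¬Z ∧ Z ∨ Z) ∧ ¬X   (double negation)
    = Z ∧ ¬X   (complement / identity)
E2: Z ∧ ¬(X ∧ ¬¬X ∨ ¬¬X ∧ ¬X)
    = Z ∧ ¬¬¬X   (distribution)
    = Z ∧ ¬X   (double negation)
Both reduce to Z ∧ ¬X, so they are equivalent.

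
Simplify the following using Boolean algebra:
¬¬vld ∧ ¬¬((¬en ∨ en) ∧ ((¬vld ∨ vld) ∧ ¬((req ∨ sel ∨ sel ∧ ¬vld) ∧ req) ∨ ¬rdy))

vld ∧ (¬req ∨ ¬rdy)

¬¬vld ∧ ¬¬((¬en ∨ en) ∧ ((¬vld ∨ vld) ∧ ¬((req ∨ sel ∨ sel ∧ ¬vld) ∧ req) ∨ ¬rdy))
= ¬¬vld ∧ (¬en ∨ en) ∧ ((¬vld ∨ vld) ∧ ¬((req ∨ sel ∨ sel ∧ ¬vld) ∧ req) ∨ ¬rdy)
= ¬¬vld ∧ (¬en ∨ en) ∧ ((¬vld ∨ vld) ∧ ¬((req ∨ sel) ∧ req) ∨ ¬rdy)
= ¬¬vld ∧ ((¬vld ∨ vld) ∧ ¬((req ∨ sel) ∧ req) ∨ ¬rdy)
= ¬¬vld ∧ (¬((req ∨ sel) ∧ req) ∨ ¬rdy)
= vld ∧ (¬((req ∨ sel) ∧ req) ∨ ¬rdy)
= vld ∧ (¬req ∨ ¬rdy)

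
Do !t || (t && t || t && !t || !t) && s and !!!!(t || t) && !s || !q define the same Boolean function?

No

E1: !t || (t && t || t && !t || !t) && s
    = !t || (t || !t) && s   [distribution]
    = !t || s   [complement / identity]
E2: !!!!(t || t) && !s || !q
    = !!(t || t) && !s || !q   [double negation]
    = !!t && !s || !q   [idempotence]
    = t && !s || !q   [double negation]
These differ: at q=1, s=0, t=0, E1 = 1 but E2 = 0.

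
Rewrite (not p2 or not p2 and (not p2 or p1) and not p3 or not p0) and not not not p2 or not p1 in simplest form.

(not p2 or not p2 and (not p2 or p1) and not p3 or not p0) and not not not p2 or not p1
= (not p2 or not p2 and not p3 or not p0) and not not not p2 or not p1   (absorption)
= (not p2 or not p2 and not p3 or not p0) and not p2 or not p1   (double negation)
= (not p2 or not p0) and not p2 or not p1   (absorption)
= not p2 or not p1   (absorption)

not p2 or not p1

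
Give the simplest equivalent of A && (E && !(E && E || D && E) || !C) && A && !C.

A && !C

A && (E && !(E && E || D && E) || !C) && A && !C
= A && (E && !(E && (E || D)) || !C) && A && !C
= A && (E && !E || !C) && A && !C
= A && !C && A && !C
= A && !C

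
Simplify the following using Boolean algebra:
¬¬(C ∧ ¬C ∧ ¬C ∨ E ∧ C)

E ∧ C

¬¬(C ∧ ¬C ∧ ¬C ∨ E ∧ C)
= ¬¬(C ∧ ¬C ∨ E ∧ C)
= ¬¬(E ∧ C)
= E ∧ C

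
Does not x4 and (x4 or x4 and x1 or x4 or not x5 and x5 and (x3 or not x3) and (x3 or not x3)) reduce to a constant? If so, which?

not x4 and (x4 or x4 and x1 or x4 or not x5 and x5 and (x3 or not x3) and (x3 or not x3))
= not x4 and (x4 or x4 or not x5 and x5 and (x3 or not x3) and (x3 or not x3))   [absorption]
= not x4 and (x4 or x4 or not x5 and x5 and (x3 or not x3))   [complement / identity]
= not x4 and (x4 or x4 or not x5 and x5)   [complement / identity]
= not x4 and (x4 or not x5 and x5)   [idempotence]
= not x4 and x4   [complement / identity]
= False   [complement]

yes, False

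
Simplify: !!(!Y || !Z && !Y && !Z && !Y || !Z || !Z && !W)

!Y || !Z

!!(!Y || !Z && !Y && !Z && !Y || !Z || !Z && !W)
= !!(!Y || !Z && !Y || !Z || !Z && !W)
= !Y || !Z && !Y || !Z || !Z && !W
= !Y || !Z && !Y || !Z
= !Y || !Z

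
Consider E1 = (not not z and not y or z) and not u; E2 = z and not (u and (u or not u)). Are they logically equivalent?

E1: (not not z and not y or z) and not u
    = (z and not y or z) and not u   (double negation)
    = z and not u   (absorption)
E2: z and not (u and (u or not u))
    = z and not u   (complement / identity)
Both reduce to z and not u, so they are equivalent.

Yes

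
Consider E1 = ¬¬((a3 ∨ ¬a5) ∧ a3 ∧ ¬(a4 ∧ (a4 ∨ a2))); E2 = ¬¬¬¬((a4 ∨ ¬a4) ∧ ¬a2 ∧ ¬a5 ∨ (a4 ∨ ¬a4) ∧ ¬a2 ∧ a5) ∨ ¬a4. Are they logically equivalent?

No

E1: ¬¬((a3 ∨ ¬a5) ∧ a3 ∧ ¬(a4 ∧ (a4 ∨ a2)))
    = (a3 ∨ ¬a5) ∧ a3 ∧ ¬(a4 ∧ (a4 ∨ a2))   [double negation]
    = a3 ∧ ¬(a4 ∧ (a4 ∨ a2))   [absorption]
    = a3 ∧ ¬a4   [absorption]
E2: ¬¬¬¬((a4 ∨ ¬a4) ∧ ¬a2 ∧ ¬a5 ∨ (a4 ∨ ¬a4) ∧ ¬a2 ∧ a5) ∨ ¬a4
    = ¬¬((a4 ∨ ¬a4) ∧ ¬a2 ∧ ¬a5 ∨ (a4 ∨ ¬a4) ∧ ¬a2 ∧ a5) ∨ ¬a4   [double negation]
    = ¬¬((a4 ∨ ¬a4) ∧ ¬a2) ∨ ¬a4   [distribution]
    = ¬¬¬a2 ∨ ¬a4   [complement / identity]
    = ¬a2 ∨ ¬a4   [double negation]
These differ: at a2=0, a3=0, a4=0, a5=0, E1 = 0 but E2 = 1.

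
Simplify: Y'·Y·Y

Y'·Y·Y
= Y'·Y   (idempotence)
= 0   (complement)

0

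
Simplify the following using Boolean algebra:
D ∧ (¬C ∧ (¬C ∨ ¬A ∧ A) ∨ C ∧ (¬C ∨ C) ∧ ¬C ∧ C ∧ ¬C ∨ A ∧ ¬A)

D ∧ ¬C

D ∧ (¬C ∧ (¬C ∨ ¬A ∧ A) ∨ C ∧ (¬C ∨ C) ∧ ¬C ∧ C ∧ ¬C ∨ A ∧ ¬A)
= D ∧ (¬C ∧ (¬C ∨ ¬A ∧ A) ∨ C ∧ ¬C ∧ C ∧ ¬C ∨ A ∧ ¬A)   — complement / identity
= D ∧ (¬C ∧ (¬C ∨ ¬A ∧ A) ∨ C ∧ ¬C ∧ C ∧ ¬C)   — complement / identity
= D ∧ (¬C ∧ (¬C ∨ ¬A ∧ A) ∨ C ∧ ¬C)   — idempotence
= D ∧ (¬C ∧ ¬C ∨ C ∧ ¬C)   — complement / identity
= D ∧ ¬C   — distribution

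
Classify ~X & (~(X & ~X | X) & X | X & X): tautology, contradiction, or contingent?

contradiction

~X & (~(X & ~X | X) & X | X & X)
= ~X & (~X & X | X & X)   [complement / identity]
= ~X & X   [distribution]
= 0   [complement]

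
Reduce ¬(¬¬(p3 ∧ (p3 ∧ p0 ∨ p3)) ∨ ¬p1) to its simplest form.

¬p3 ∧ p1

¬(¬¬(p3 ∧ (p3 ∧ p0 ∨ p3)) ∨ ¬p1)
= ¬(p3 ∧ (p3 ∧ p0 ∨ p3)) ∧ p1   [De Morgan]
= ¬(p3 ∧ p3) ∧ p1   [absorption]
= ¬p3 ∧ p1   [idempotence]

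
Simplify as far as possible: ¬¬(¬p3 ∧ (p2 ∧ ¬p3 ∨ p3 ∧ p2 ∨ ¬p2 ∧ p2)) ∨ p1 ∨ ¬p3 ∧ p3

¬p3 ∧ p2 ∨ p1

¬¬(¬p3 ∧ (p2 ∧ ¬p3 ∨ p3 ∧ p2 ∨ ¬p2 ∧ p2)) ∨ p1 ∨ ¬p3 ∧ p3
= ¬p3 ∧ (p2 ∧ ¬p3 ∨ p3 ∧ p2 ∨ ¬p2 ∧ p2) ∨ p1 ∨ ¬p3 ∧ p3
= ¬p3 ∧ (p2 ∧ ¬p3 ∨ p3 ∧ p2) ∨ p1 ∨ ¬p3 ∧ p3
= ¬p3 ∧ p2 ∨ p1 ∨ ¬p3 ∧ p3
= ¬p3 ∧ p2 ∨ p1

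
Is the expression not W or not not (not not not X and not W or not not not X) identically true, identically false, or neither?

not W or not not (not not not X and not W or not not not X)
= not W or not not not not not X   [absorption]
= not W or not not not X   [double negation]
= not W or not X   [double negation]
This depends on W, X, so it is not a constant.

neither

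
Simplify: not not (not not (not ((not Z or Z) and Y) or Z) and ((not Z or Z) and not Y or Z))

not Y or Z

not not (not not (not ((not Z or Z) and Y) or Z) and ((not Z or Z) and not Y or Z))
= not not (not ((not Z or Z) and Y) or Z) and ((not Z or Z) and not Y or Z)
= not not (not ((not Z or Z) and Y) or Z) and (not Y or Z)
= not not (not Y or Z) and (not Y or Z)
= (not Y or Z) and (not Y or Z)
= not Y or Z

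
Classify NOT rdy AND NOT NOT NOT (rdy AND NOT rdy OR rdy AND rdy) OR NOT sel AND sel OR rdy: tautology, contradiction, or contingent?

NOT rdy AND NOT NOT NOT (rdy AND NOT rdy OR rdy AND rdy) OR NOT sel AND sel OR rdy
= NOT rdy AND NOT NOT NOT rdy OR NOT sel AND sel OR rdy
= NOT rdy AND NOT rdy OR NOT sel AND sel OR rdy
= NOT rdy AND NOT rdy OR rdy
= NOT rdy OR rdy
= TRUE

tautology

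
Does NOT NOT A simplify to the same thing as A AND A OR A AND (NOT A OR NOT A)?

Yes

E1: NOT NOT A
    = A
E2: A AND A OR A AND (NOT A OR NOT A)
    = A AND A OR A AND NOT A
    = A
Both reduce to A, so they are equivalent.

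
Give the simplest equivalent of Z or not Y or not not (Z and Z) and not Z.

Z or not Y or not not (Z and Z) and not Z
= Z or not Y or Z and Z and not Z   — double negation
= Z or not Y or Z and not Z   — idempotence
= Z or not Y   — complement / identity

Z or not Y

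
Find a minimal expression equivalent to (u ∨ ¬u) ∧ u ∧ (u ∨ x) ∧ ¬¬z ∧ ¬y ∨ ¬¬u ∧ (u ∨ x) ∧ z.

(u ∨ ¬u) ∧ u ∧ (u ∨ x) ∧ ¬¬z ∧ ¬y ∨ ¬¬u ∧ (u ∨ x) ∧ z
= u ∧ (u ∨ x) ∧ ¬¬z ∧ ¬y ∨ ¬¬u ∧ (u ∨ x) ∧ z   [complement / identity]
= u ∧ (u ∨ x) ∧ ¬¬z ∧ ¬y ∨ u ∧ (u ∨ x) ∧ z   [double negation]
= u ∧ (u ∨ x) ∧ z ∧ ¬y ∨ u ∧ (u ∨ x) ∧ z   [double negation]
= u ∧ (u ∨ x) ∧ z   [absorption]
= u ∧ z   [absorption]

u ∧ z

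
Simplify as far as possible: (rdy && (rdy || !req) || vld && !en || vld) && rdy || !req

(rdy && (rdy || !req) || vld && !en || vld) && rdy || !req
= (rdy || vld && !en || vld) && rdy || !req   (absorption)
= (rdy || vld) && rdy || !req   (absorption)
= rdy || !req   (absorption)

rdy || !req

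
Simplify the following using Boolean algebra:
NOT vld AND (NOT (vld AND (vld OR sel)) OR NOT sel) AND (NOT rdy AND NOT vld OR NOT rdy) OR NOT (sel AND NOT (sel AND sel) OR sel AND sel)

NOT vld AND NOT rdy OR NOT sel

NOT vld AND (NOT (vld AND (vld OR sel)) OR NOT sel) AND (NOT rdy AND NOT vld OR NOT rdy) OR NOT (sel AND NOT (sel AND sel) OR sel AND sel)
= NOT vld AND (NOT vld OR NOT sel) AND (NOT rdy AND NOT vld OR NOT rdy) OR NOT (sel AND NOT (sel AND sel) OR sel AND sel)   [absorption]
= NOT vld AND (NOT vld OR NOT sel) AND NOT rdy OR NOT (sel AND NOT (sel AND sel) OR sel AND sel)   [absorption]
= NOT vld AND NOT rdy OR NOT (sel AND NOT (sel AND sel) OR sel AND sel)   [absorption]
= NOT vld AND NOT rdy OR NOT (sel AND NOT sel OR sel AND sel)   [idempotence]
= NOT vld AND NOT rdy OR NOT sel   [distribution]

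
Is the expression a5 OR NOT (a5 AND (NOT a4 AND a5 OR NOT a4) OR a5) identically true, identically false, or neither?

identically true

a5 OR NOT (a5 AND (NOT a4 AND a5 OR NOT a4) OR a5)
= a5 OR NOT (a5 AND NOT a4 OR a5)   (absorption)
= a5 OR NOT a5   (absorption)
= TRUE   (complement)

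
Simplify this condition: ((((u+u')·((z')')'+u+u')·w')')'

((((u+u')·((z')')'+u+u')·w')')'
= ((((u+u')·z'+u+u')·w')')'   (double negation)
= (((u+u')·w')')'   (absorption)
= ((w')')'   (complement / identity)
= w'   (double negation)

w'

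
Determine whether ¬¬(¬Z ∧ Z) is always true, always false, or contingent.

always false

¬¬(¬Z ∧ Z)
= ¬Z ∧ Z   — double negation
= False   — complement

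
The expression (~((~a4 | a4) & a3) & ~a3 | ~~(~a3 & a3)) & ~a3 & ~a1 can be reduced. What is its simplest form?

~a3 & ~a1

(~((~a4 | a4) & a3) & ~a3 | ~~(~a3 & a3)) & ~a3 & ~a1
= (~a3 & ~a3 | ~~(~a3 & a3)) & ~a3 & ~a1   (complement / identity)
= (~a3 & ~a3 | ~a3 & a3) & ~a3 & ~a1   (double negation)
= ~a3 & ~a3 & ~a1   (distribution)
= ~a3 & ~a1   (idempotence)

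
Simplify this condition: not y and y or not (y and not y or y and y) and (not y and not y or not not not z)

not y

not y and y or not (y and not y or y and y) and (not y and not y or not not not z)
= not y and y or not (y and not y or y and y) and (not y or not not not z)   — idempotence
= not y and y or not (y and not y or y and y) and (not y or not z)   — double negation
= not y and y or not y and (not y or not z)   — distribution
= not y and (not y or not z)   — complement / identity
= not y   — absorption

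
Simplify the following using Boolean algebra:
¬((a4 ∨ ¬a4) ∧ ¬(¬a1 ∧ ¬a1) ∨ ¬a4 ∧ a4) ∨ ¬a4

¬a1 ∨ ¬a4

¬((a4 ∨ ¬a4) ∧ ¬(¬a1 ∧ ¬a1) ∨ ¬a4 ∧ a4) ∨ ¬a4
= ¬((a4 ∨ ¬a4) ∧ ¬(¬a1 ∧ ¬a1)) ∨ ¬a4   [complement / identity]
= ¬¬(¬a1 ∧ ¬a1) ∨ ¬a4   [complement / identity]
= ¬¬¬a1 ∨ ¬a4   [idempotence]
= ¬a1 ∨ ¬a4   [double negation]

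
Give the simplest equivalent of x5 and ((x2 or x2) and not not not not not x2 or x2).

x5 and ((x2 or x2) and not not not not not x2 or x2)
= x5 and (x2 and not not not not not x2 or x2)   [idempotence]
= x5 and (x2 and not not not x2 or x2)   [double negation]
= x5 and (x2 and not x2 or x2)   [double negation]
= x5 and x2   [complement / identity]

x5 and x2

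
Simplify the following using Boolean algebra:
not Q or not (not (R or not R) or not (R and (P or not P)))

not Q or not (not (R or not R) or not (R and (P or not P)))
= not Q or (R or not R) and R and (P or not P)   (De Morgan)
= not Q or R and (P or not P)   (complement / identity)
= not Q or R   (complement / identity)

not Q or R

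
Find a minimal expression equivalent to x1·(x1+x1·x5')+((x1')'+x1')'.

x1

x1·(x1+x1·x5')+((x1')'+x1')'
= x1·x1+((x1')'+x1')'
= x1·x1+x1'·x1
= x1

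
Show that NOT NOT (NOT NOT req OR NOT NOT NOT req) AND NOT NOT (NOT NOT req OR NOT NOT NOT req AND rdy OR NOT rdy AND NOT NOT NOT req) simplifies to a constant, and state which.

TRUE

NOT NOT (NOT NOT req OR NOT NOT NOT req) AND NOT NOT (NOT NOT req OR NOT NOT NOT req AND rdy OR NOT rdy AND NOT NOT NOT req)
= NOT NOT (NOT NOT req OR NOT NOT NOT req) AND NOT NOT (NOT NOT req OR NOT NOT NOT req)   — distribution
= NOT NOT (NOT NOT req OR NOT NOT NOT req)   — idempotence
= NOT (NOT req AND NOT NOT req)   — De Morgan
= req OR NOT req   — De Morgan
= TRUE   — complement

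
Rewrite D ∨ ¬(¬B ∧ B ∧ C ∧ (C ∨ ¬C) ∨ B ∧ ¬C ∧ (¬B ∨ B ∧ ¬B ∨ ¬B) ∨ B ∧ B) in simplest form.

D ∨ ¬(¬B ∧ B ∧ C ∧ (C ∨ ¬C) ∨ B ∧ ¬C ∧ (¬B ∨ B ∧ ¬B ∨ ¬B) ∨ B ∧ B)
= D ∨ ¬(¬B ∧ B ∧ C ∧ (C ∨ ¬C) ∨ B ∧ ¬C ∧ (¬B ∨ ¬B) ∨ B ∧ B)   — complement / identity
= D ∨ ¬(¬B ∧ B ∧ C ∨ B ∧ ¬C ∧ (¬B ∨ ¬B) ∨ B ∧ B)   — complement / identity
= D ∨ ¬(¬B ∧ B ∧ C ∨ B ∧ ¬C ∧ ¬B ∨ B ∧ B)   — idempotence
= D ∨ ¬((B ∧ C ∨ B ∧ ¬C) ∧ ¬B ∨ B ∧ B)   — distribution
= D ∨ ¬(B ∧ ¬B ∨ B ∧ B)   — distribution
= D ∨ ¬B   — distribution

D ∨ ¬B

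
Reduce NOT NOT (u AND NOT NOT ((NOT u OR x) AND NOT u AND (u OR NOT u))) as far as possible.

NOT NOT (u AND NOT NOT ((NOT u OR x) AND NOT u AND (u OR NOT u)))
= NOT NOT (u AND (NOT u OR x) AND NOT u AND (u OR NOT u))   — double negation
= NOT NOT (u AND (NOT u OR x) AND NOT u)   — complement / identity
= u AND (NOT u OR x) AND NOT u   — double negation
= u AND NOT u   — absorption
= FALSE   — complement

FALSE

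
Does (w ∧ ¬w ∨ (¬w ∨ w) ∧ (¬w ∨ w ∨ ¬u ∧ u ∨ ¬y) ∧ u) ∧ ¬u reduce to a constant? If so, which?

yes, False

(w ∧ ¬w ∨ (¬w ∨ w) ∧ (¬w ∨ w ∨ ¬u ∧ u ∨ ¬y) ∧ u) ∧ ¬u
= (w ∧ ¬w ∨ (¬w ∨ w) ∧ (¬w ∨ w ∨ ¬y) ∧ u) ∧ ¬u   [complement / identity]
= (¬w ∨ w) ∧ (¬w ∨ w ∨ ¬y) ∧ u ∧ ¬u   [complement / identity]
= (¬w ∨ w) ∧ u ∧ ¬u   [absorption]
= u ∧ ¬u   [complement / identity]
= False   [complement]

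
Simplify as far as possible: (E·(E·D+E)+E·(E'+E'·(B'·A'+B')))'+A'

(E·(E·D+E)+E·(E'+E'·(B'·A'+B')))'+A'
= (E·(E·D+E)+E·(E'+E'·B'))'+A'
= (E·E+E·(E'+E'·B'))'+A'
= (E·E+E·E')'+A'
= E'+A'

E'+A'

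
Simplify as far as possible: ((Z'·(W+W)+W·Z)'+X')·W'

((Z'·(W+W)+W·Z)'+X')·W'
= ((Z'·W+W·Z)'+X')·W'
= (W'+X')·W'
= W'

W'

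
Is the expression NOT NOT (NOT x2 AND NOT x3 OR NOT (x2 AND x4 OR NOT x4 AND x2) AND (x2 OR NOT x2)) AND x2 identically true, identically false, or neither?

NOT NOT (NOT x2 AND NOT x3 OR NOT (x2 AND x4 OR NOT x4 AND x2) AND (x2 OR NOT x2)) AND x2
= NOT NOT (NOT x2 AND NOT x3 OR NOT (x2 AND x4 OR NOT x4 AND x2)) AND x2
= NOT NOT (NOT x2 AND NOT x3 OR NOT x2) AND x2
= NOT NOT NOT x2 AND x2
= NOT x2 AND x2
= FALSE

identically false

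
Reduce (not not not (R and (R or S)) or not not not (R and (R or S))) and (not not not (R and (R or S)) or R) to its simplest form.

(not not not (R and (R or S)) or not not not (R and (R or S))) and (not not not (R and (R or S)) or R)
= not not not (R and (R or S)) and R or not not not (R and (R or S))
= not not not (R and (R or S))
= not not not R
= not R

not R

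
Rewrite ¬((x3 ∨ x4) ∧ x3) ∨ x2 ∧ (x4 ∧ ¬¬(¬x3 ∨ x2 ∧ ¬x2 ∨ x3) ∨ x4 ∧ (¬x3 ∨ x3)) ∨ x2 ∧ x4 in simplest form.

¬((x3 ∨ x4) ∧ x3) ∨ x2 ∧ (x4 ∧ ¬¬(¬x3 ∨ x2 ∧ ¬x2 ∨ x3) ∨ x4 ∧ (¬x3 ∨ x3)) ∨ x2 ∧ x4
= ¬((x3 ∨ x4) ∧ x3) ∨ x2 ∧ (x4 ∧ ¬¬(¬x3 ∨ x3) ∨ x4 ∧ (¬x3 ∨ x3)) ∨ x2 ∧ x4
= ¬((x3 ∨ x4) ∧ x3) ∨ x2 ∧ (x4 ∧ (¬x3 ∨ x3) ∨ x4 ∧ (¬x3 ∨ x3)) ∨ x2 ∧ x4
= ¬x3 ∨ x2 ∧ (x4 ∧ (¬x3 ∨ x3) ∨ x4 ∧ (¬x3 ∨ x3)) ∨ x2 ∧ x4
= ¬x3 ∨ x2 ∧ x4 ∧ (¬x3 ∨ x3) ∨ x2 ∧ x4
= ¬x3 ∨ x2 ∧ x4 ∨ x2 ∧ x4
= ¬x3 ∨ x2 ∧ x4

¬x3 ∨ x2 ∧ x4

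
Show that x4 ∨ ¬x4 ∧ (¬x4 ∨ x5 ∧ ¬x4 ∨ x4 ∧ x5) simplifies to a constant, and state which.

True

x4 ∨ ¬x4 ∧ (¬x4 ∨ x5 ∧ ¬x4 ∨ x4 ∧ x5)
= x4 ∨ ¬x4 ∧ (¬x4 ∨ x5)   (distribution)
= x4 ∨ ¬x4   (absorption)
= True   (complement)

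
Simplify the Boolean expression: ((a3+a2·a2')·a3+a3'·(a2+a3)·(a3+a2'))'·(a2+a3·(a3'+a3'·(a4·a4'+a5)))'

((a3+a2·a2')·a3+a3'·(a2+a3)·(a3+a2'))'·(a2+a3·(a3'+a3'·(a4·a4'+a5)))'
= ((a3+a2·a2')·a3+a3'·(a3+a2·a2'))'·(a2+a3·(a3'+a3'·(a4·a4'+a5)))'   — distribution
= ((a3+a2·a2')·a3+a3'·(a3+a2·a2'))'·(a2+a3·(a3'+a3'·a5))'   — complement / identity
= (a3+a2·a2')'·(a2+a3·(a3'+a3'·a5))'   — distribution
= (a3+a2·a2')'·(a2+a3·a3')'   — absorption
= a3'·(a2+a3·a3')'   — complement / identity
= a3'·a2'   — complement / identity

a3'·a2'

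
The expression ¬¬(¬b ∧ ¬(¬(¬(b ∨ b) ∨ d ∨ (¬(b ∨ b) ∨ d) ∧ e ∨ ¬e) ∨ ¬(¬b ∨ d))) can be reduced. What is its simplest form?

¬b

¬¬(¬b ∧ ¬(¬(¬(b ∨ b) ∨ d ∨ (¬(b ∨ b) ∨ d) ∧ e ∨ ¬e) ∨ ¬(¬b ∨ d)))
= ¬¬(¬b ∧ ¬(¬(¬(b ∨ b) ∨ d ∨ ¬e) ∨ ¬(¬b ∨ d)))
= ¬b ∧ ¬(¬(¬(b ∨ b) ∨ d ∨ ¬e) ∨ ¬(¬b ∨ d))
= ¬b ∧ ¬(¬(¬b ∨ d ∨ ¬e) ∨ ¬(¬b ∨ d))
= ¬b ∧ (¬b ∨ d ∨ ¬e) ∧ (¬b ∨ d)
= ¬b ∧ (¬b ∨ d)
= ¬b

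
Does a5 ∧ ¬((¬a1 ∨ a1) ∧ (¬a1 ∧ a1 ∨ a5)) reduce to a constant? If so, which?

yes, False

a5 ∧ ¬((¬a1 ∨ a1) ∧ (¬a1 ∧ a1 ∨ a5))
= a5 ∧ ¬((¬a1 ∨ a1) ∧ a5)   — complement / identity
= a5 ∧ ¬a5   — complement / identity
= False   — complement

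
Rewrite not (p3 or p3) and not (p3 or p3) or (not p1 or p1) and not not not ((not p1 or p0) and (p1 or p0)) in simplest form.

not p3 or not p0

not (p3 or p3) and not (p3 or p3) or (not p1 or p1) and not not not ((not p1 or p0) and (p1 or p0))
= not (p3 or p3) and not (p3 or p3) or (not p1 or p1) and not not not (p0 or not p1 and p1)   [distribution]
= not (p3 or p3) or (not p1 or p1) and not not not (p0 or not p1 and p1)   [idempotence]
= not (p3 or p3) or (not p1 or p1) and not not not p0   [complement / identity]
= not p3 or (not p1 or p1) and not not not p0   [idempotence]
= not p3 or not not not p0   [complement / identity]
= not p3 or not p0   [double negation]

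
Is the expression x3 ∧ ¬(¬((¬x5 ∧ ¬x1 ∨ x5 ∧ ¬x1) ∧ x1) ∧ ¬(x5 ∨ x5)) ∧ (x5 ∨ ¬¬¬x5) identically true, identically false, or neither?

neither

x3 ∧ ¬(¬((¬x5 ∧ ¬x1 ∨ x5 ∧ ¬x1) ∧ x1) ∧ ¬(x5 ∨ x5)) ∧ (x5 ∨ ¬¬¬x5)
= x3 ∧ ((¬x5 ∧ ¬x1 ∨ x5 ∧ ¬x1) ∧ x1 ∨ x5 ∨ x5) ∧ (x5 ∨ ¬¬¬x5)   — De Morgan
= x3 ∧ ((¬x5 ∧ ¬x1 ∨ x5 ∧ ¬x1) ∧ x1 ∨ x5) ∧ (x5 ∨ ¬¬¬x5)   — idempotence
= x3 ∧ ((¬x5 ∧ ¬x1 ∨ x5 ∧ ¬x1) ∧ x1 ∨ x5) ∧ (x5 ∨ ¬x5)   — double negation
= x3 ∧ (¬x1 ∧ x1 ∨ x5) ∧ (x5 ∨ ¬x5)   — distribution
= x3 ∧ x5 ∧ (x5 ∨ ¬x5)   — complement / identity
= x3 ∧ x5   — complement / identity
This depends on x3, x5, so it is not a constant.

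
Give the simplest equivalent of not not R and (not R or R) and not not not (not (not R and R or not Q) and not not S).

not not R and (not R or R) and not not not (not (not R and R or not Q) and not not S)
= not not R and (not R or R) and not (not (not R and R or not Q) and not not S)   — double negation
= not not R and (not R or R) and not (not not Q and not not S)   — complement / identity
= R and (not R or R) and not (not not Q and not not S)   — double negation
= R and not (not not Q and not not S)   — complement / identity
= R and (not Q or not S)   — De Morgan

R and (not Q or not S)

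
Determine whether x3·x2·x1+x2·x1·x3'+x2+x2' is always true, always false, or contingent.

always true

x3·x2·x1+x2·x1·x3'+x2+x2'
= x2·x1+x2+x2'   (distribution)
= x2+x2'   (absorption)
= 1   (complement)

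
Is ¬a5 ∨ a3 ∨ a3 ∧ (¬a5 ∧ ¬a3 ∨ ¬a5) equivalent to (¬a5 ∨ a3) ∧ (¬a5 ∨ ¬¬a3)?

Yes

E1: ¬a5 ∨ a3 ∨ a3 ∧ (¬a5 ∧ ¬a3 ∨ ¬a5)
    = ¬a5 ∨ a3 ∨ a3 ∧ ¬a5
    = ¬a5 ∨ a3
E2: (¬a5 ∨ a3) ∧ (¬a5 ∨ ¬¬a3)
    = (¬a5 ∨ a3) ∧ (¬a5 ∨ a3)
    = ¬a5 ∨ a3
Both reduce to ¬a5 ∨ a3, so they are equivalent.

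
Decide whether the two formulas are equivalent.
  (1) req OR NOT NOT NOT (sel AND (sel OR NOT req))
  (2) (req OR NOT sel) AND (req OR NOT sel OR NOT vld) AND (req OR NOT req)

E1: req OR NOT NOT NOT (sel AND (sel OR NOT req))
    = req OR NOT NOT NOT sel
    = req OR NOT sel
E2: (req OR NOT sel) AND (req OR NOT sel OR NOT vld) AND (req OR NOT req)
    = (req OR NOT sel) AND (req OR NOT sel OR NOT vld)
    = req OR NOT sel
Both reduce to req OR NOT sel, so they are equivalent.

Yes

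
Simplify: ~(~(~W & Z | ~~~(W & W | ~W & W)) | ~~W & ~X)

~W

~(~(~W & Z | ~~~(W & W | ~W & W)) | ~~W & ~X)
= ~(~(~W & Z | ~~~W) | ~~W & ~X)   (distribution)
= ~(~(~W & Z | ~W) | ~~W & ~X)   (double negation)
= ~(~~W | ~~W & ~X)   (absorption)
= ~~~W   (absorption)
= ~W   (double negation)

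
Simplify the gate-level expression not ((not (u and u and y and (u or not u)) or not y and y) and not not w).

u and y or not w

not ((not (u and u and y and (u or not u)) or not y and y) and not not w)
= not (not (u and u and y and (u or not u)) and not not w)   — complement / identity
= not (not (u and y and (u or not u)) and not not w)   — idempotence
= u and y and (u or not u) or not w   — De Morgan
= u and y or not w   — complement / identity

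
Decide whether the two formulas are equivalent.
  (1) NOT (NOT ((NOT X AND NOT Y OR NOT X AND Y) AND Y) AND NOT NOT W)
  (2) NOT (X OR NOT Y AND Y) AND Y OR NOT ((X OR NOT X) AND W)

Yes

E1: NOT (NOT ((NOT X AND NOT Y OR NOT X AND Y) AND Y) AND NOT NOT W)
    = (NOT X AND NOT Y OR NOT X AND Y) AND Y OR NOT W
    = NOT X AND Y OR NOT W
E2: NOT (X OR NOT Y AND Y) AND Y OR NOT ((X OR NOT X) AND W)
    = NOT (X OR NOT Y AND Y) AND Y OR NOT W
    = NOT X AND Y OR NOT W
Both reduce to NOT X AND Y OR NOT W, so they are equivalent.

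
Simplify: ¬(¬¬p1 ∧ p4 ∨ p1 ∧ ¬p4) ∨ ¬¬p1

True

¬(¬¬p1 ∧ p4 ∨ p1 ∧ ¬p4) ∨ ¬¬p1
= ¬(p1 ∧ p4 ∨ p1 ∧ ¬p4) ∨ ¬¬p1   — double negation
= ¬(p1 ∧ p4 ∨ p1 ∧ ¬p4) ∨ p1   — double negation
= ¬p1 ∨ p1   — distribution
= True   — complement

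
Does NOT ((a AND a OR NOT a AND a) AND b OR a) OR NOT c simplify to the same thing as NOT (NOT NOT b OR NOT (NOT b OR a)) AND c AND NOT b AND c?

No

E1: NOT ((a AND a OR NOT a AND a) AND b OR a) OR NOT c
    = NOT (a AND b OR a) OR NOT c   (distribution)
    = NOT a OR NOT c   (absorption)
E2: NOT (NOT NOT b OR NOT (NOT b OR a)) AND c AND NOT b AND c
    = NOT b AND (NOT b OR a) AND c AND NOT b AND c   (De Morgan)
    = NOT b AND c AND NOT b AND c   (absorption)
    = NOT b AND c   (idempotence)
These differ: at a=0, b=0, c=0, E1 = 1 but E2 = 0.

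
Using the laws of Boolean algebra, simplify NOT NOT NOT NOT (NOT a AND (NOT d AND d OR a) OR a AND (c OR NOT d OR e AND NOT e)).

NOT NOT NOT NOT (NOT a AND (NOT d AND d OR a) OR a AND (c OR NOT d OR e AND NOT e))
= NOT NOT NOT NOT (NOT a AND a OR a AND (c OR NOT d OR e AND NOT e))   (complement / identity)
= NOT NOT NOT NOT (NOT a AND a OR a AND (c OR NOT d))   (complement / identity)
= NOT NOT NOT NOT (a AND (c OR NOT d))   (complement / identity)
= NOT NOT (a AND (c OR NOT d))   (double negation)
= a AND (c OR NOT d)   (double negation)

a AND (c OR NOT d)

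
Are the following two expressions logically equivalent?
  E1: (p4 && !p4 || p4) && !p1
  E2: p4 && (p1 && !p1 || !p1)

E1: (p4 && !p4 || p4) && !p1
    = p4 && !p1   (complement / identity)
E2: p4 && (p1 && !p1 || !p1)
    = p4 && !p1   (complement / identity)
Both reduce to p4 && !p1, so they are equivalent.

Yes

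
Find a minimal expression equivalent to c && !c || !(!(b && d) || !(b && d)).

b && d

c && !c || !(!(b && d) || !(b && d))
= c && !c || b && d && b && d
= b && d && b && d
= b && d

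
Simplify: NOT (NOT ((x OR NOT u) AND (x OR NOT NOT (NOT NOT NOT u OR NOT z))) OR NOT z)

NOT (NOT ((x OR NOT u) AND (x OR NOT NOT (NOT NOT NOT u OR NOT z))) OR NOT z)
= NOT (NOT ((x OR NOT u) AND (x OR NOT NOT (NOT u OR NOT z))) OR NOT z)
= NOT (NOT ((x OR NOT u) AND (x OR NOT u OR NOT z)) OR NOT z)
= NOT (NOT (NOT u AND (NOT u OR NOT z) OR x) OR NOT z)
= NOT (NOT (NOT u OR x) OR NOT z)
= (NOT u OR x) AND z

(NOT u OR x) AND z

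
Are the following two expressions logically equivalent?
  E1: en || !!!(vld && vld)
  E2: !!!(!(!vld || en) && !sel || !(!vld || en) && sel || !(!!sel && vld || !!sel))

No

E1: en || !!!(vld && vld)
    = en || !(vld && vld)   — double negation
    = en || !vld   — idempotence
E2: !!!(!(!vld || en) && !sel || !(!vld || en) && sel || !(!!sel && vld || !!sel))
    = !!!(!(!vld || en) || !(!!sel && vld || !!sel))   — distribution
    = !(!(!vld || en) || !(!!sel && vld || !!sel))   — double negation
    = !(!(!vld || en) || !!!sel)   — absorption
    = (!vld || en) && !!sel   — De Morgan
    = (!vld || en) && sel   — double negation
These differ: at en=0, sel=0, vld=0, E1 = 1 but E2 = 0.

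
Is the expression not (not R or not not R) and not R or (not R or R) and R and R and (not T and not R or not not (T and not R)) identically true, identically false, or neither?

not (not R or not not R) and not R or (not R or R) and R and R and (not T and not R or not not (T and not R))
= not (not R or not not R) and not R or R and R and (not T and not R or not not (T and not R))   — complement / identity
= R and not R and not R or R and R and (not T and not R or not not (T and not R))   — De Morgan
= R and not R and not R or R and R and (not T and not R or T and not R)   — double negation
= R and not R and not R or R and R and not R   — distribution
= R and not R   — distribution
= False   — complement

identically false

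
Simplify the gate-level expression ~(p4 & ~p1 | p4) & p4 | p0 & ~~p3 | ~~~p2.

p0 & p3 | ~p2

~(p4 & ~p1 | p4) & p4 | p0 & ~~p3 | ~~~p2
= ~p4 & p4 | p0 & ~~p3 | ~~~p2   (absorption)
= ~p4 & p4 | p0 & ~~p3 | ~p2   (double negation)
= p0 & ~~p3 | ~p2   (complement / identity)
= p0 & p3 | ~p2   (double negation)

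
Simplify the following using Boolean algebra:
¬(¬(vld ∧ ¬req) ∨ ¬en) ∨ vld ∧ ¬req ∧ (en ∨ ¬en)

¬(¬(vld ∧ ¬req) ∨ ¬en) ∨ vld ∧ ¬req ∧ (en ∨ ¬en)
= vld ∧ ¬req ∧ en ∨ vld ∧ ¬req ∧ (en ∨ ¬en)   (De Morgan)
= vld ∧ ¬req ∧ en ∨ vld ∧ ¬req   (complement / identity)
= vld ∧ ¬req   (absorption)

vld ∧ ¬req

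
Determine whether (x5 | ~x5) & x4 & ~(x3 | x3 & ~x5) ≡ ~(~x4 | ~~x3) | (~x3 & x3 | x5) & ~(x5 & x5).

E1: (x5 | ~x5) & x4 & ~(x3 | x3 & ~x5)
    = (x5 | ~x5) & x4 & ~x3   — absorption
    = x4 & ~x3   — complement / identity
E2: ~(~x4 | ~~x3) | (~x3 & x3 | x5) & ~(x5 & x5)
    = x4 & ~x3 | (~x3 & x3 | x5) & ~(x5 & x5)   — De Morgan
    = x4 & ~x3 | x5 & ~(x5 & x5)   — complement / identity
    = x4 & ~x3 | x5 & ~x5   — idempotence
    = x4 & ~x3   — complement / identity
Both reduce to x4 & ~x3, so they are equivalent.

Yes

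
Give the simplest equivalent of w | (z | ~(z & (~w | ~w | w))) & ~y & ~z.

w | ~y & ~z

w | (z | ~(z & (~w | ~w | w))) & ~y & ~z
= w | (z | ~(z & (~w | w))) & ~y & ~z
= w | (z | ~z) & ~y & ~z
= w | ~y & ~z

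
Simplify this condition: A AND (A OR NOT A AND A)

A

A AND (A OR NOT A AND A)
= A AND A   — complement / identity
= A   — idempotence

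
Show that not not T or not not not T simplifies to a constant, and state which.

True

not not T or not not not T
= T or not not not T   — double negation
= T or not T   — double negation
= True   — complement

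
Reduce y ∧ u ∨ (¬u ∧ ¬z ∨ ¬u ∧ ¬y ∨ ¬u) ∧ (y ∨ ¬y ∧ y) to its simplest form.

y ∧ u ∨ (¬u ∧ ¬z ∨ ¬u ∧ ¬y ∨ ¬u) ∧ (y ∨ ¬y ∧ y)
= y ∧ u ∨ (¬u ∧ ¬z ∨ ¬u ∧ ¬y ∨ ¬u) ∧ y   [complement / identity]
= y ∧ u ∨ (¬u ∧ ¬z ∨ ¬u) ∧ y   [absorption]
= y ∧ u ∨ ¬u ∧ y   [absorption]
= y   [distribution]

y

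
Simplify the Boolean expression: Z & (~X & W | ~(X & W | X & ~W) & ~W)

Z & ~X

Z & (~X & W | ~(X & W | X & ~W) & ~W)
= Z & (~X & W | ~X & ~W)   (distribution)
= Z & ~X   (distribution)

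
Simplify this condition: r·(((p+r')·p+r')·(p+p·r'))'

r·p'

r·(((p+r')·p+r')·(p+p·r'))'
= r·(((p+r')·p+r')·p)'   — absorption
= r·((p+r')·p)'   — absorption
= r·p'   — absorption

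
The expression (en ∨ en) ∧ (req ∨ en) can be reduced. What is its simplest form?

en

(en ∨ en) ∧ (req ∨ en)
= en ∨ en ∧ req   [distribution]
= en   [absorption]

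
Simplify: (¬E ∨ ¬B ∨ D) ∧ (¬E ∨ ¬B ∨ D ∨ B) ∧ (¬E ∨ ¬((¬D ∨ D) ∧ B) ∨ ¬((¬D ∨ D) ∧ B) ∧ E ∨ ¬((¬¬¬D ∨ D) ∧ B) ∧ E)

¬E ∨ ¬B

(¬E ∨ ¬B ∨ D) ∧ (¬E ∨ ¬B ∨ D ∨ B) ∧ (¬E ∨ ¬((¬D ∨ D) ∧ B) ∨ ¬((¬D ∨ D) ∧ B) ∧ E ∨ ¬((¬¬¬D ∨ D) ∧ B) ∧ E)
= (¬E ∨ ¬B ∨ D) ∧ (¬E ∨ ¬B ∨ D ∨ B) ∧ (¬E ∨ ¬((¬D ∨ D) ∧ B) ∨ ¬((¬¬¬D ∨ D) ∧ B) ∧ E)   [absorption]
= (¬E ∨ ¬B ∨ D) ∧ (¬E ∨ ¬B ∨ D ∨ B) ∧ (¬E ∨ ¬((¬D ∨ D) ∧ B) ∨ ¬((¬D ∨ D) ∧ B) ∧ E)   [double negation]
= (¬E ∨ ¬B ∨ D) ∧ (¬E ∨ ¬B ∨ D ∨ B) ∧ (¬E ∨ ¬((¬D ∨ D) ∧ B))   [absorption]
= (¬E ∨ ¬B ∨ D) ∧ (¬E ∨ ¬B ∨ D ∨ B) ∧ (¬E ∨ ¬B)   [complement / identity]
= (¬E ∨ ¬B ∨ D) ∧ (¬E ∨ ¬B)   [absorption]
= ¬E ∨ ¬B   [absorption]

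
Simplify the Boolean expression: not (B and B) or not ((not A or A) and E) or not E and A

not (B and B) or not ((not A or A) and E) or not E and A
= not (B and B) or not E or not E and A   (complement / identity)
= not B or not E or not E and A   (idempotence)
= not B or not E   (absorption)

not B or not E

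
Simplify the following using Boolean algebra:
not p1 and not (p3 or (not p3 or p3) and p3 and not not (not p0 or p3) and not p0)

not p1 and not (p3 or (not p3 or p3) and p3 and not not (not p0 or p3) and not p0)
= not p1 and not (p3 or p3 and not not (not p0 or p3) and not p0)
= not p1 and not (p3 or p3 and (not p0 or p3) and not p0)
= not p1 and not (p3 or p3 and not p0)
= not p1 and not p3

not p1 and not p3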